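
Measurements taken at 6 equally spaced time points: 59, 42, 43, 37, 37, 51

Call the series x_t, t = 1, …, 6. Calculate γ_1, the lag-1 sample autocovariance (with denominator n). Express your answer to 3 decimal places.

Mean x̄ = (59 + 42 + 43 + 37 + 37 + 51)/6 = 44.8333
Deviations: 14.1667, -2.8333, -1.8333, -7.8333, -7.8333, 6.1667
Σ_{t=1}^{5}(x_t−x̄)(x_{t+1}−x̄) = -7.5278
γ_1 = -7.5278 / 6 = -1.255

-1.255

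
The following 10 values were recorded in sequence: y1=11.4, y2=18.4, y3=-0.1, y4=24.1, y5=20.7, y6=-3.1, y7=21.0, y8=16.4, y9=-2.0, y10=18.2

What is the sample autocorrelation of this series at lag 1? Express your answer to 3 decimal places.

Mean ȳ = (11.4 + 18.4 − 0.1 + 24.1 + 20.7 − 3.1 + 21.0 + 16.4 − 2.0 + 18.2)/10 = 12.5000
Numerator Σ_{t=1}^{9}(y_t−ȳ)(y_{t+1}−ȳ) = -498.4400
Denominator Σ(y_t−ȳ)² = 970.1400
r_1 = -498.4400 / 970.1400 = -0.514

-0.514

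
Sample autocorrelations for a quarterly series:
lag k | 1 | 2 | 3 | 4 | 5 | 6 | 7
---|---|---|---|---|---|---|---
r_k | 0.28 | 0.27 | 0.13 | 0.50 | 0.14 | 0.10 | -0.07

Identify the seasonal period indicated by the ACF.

The largest autocorrelation is r_4 = 0.50; the remaining lags stay at or below 0.28. The elevated value at lag 1 (0.28), dropping to 0.27 at lag 2, reflects decaying short-term dependence rather than seasonality.
The dominant spike at lag 4 indicates a seasonal period of 4.

4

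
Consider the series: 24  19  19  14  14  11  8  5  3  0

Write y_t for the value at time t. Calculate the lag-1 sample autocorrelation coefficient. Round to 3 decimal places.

Mean ȳ = (24 + 19 + 19 + 14 + 14 + 11 + 8 + 5 + 3 + 0)/10 = 11.7000
Numerator Σ_{t=1}^{9}(y_t−ȳ)(y_{t+1}−ȳ) = 351.0100
Denominator Σ(y_t−ȳ)² = 540.1000
r_1 = 351.0100 / 540.1000 = 0.650

0.650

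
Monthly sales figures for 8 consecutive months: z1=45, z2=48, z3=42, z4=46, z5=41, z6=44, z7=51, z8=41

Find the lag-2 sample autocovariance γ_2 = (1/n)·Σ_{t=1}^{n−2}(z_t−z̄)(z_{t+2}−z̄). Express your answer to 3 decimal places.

-0.984

Mean z̄ = (45 + 48 + 42 + 46 + 41 + 44 + 51 + 41)/8 = 44.7500
Σ_{t=1}^{6}(z_t−z̄)(z_{t+2}−z̄) = -7.8750
γ_2 = -7.8750 / 8 = -0.984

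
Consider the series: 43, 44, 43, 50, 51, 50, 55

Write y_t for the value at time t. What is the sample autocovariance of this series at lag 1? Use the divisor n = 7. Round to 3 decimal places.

Mean ȳ = (43 + 44 + 43 + 50 + 51 + 50 + 55)/7 = 48.0000
Deviations: -5.0000, -4.0000, -5.0000, 2.0000, 3.0000, 2.0000, 7.0000
Σ_{t=1}^{6}(y_t−ȳ)(y_{t+1}−ȳ) = 56.0000
γ_1 = 56.0000 / 7 = 8.000

8.000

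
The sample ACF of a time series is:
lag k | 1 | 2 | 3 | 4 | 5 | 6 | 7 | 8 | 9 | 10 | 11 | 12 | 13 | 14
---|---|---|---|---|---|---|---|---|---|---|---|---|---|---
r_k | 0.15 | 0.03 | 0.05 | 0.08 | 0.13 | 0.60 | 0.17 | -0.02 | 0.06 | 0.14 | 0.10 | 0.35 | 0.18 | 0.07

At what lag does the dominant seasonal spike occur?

The largest autocorrelation is r_6 = 0.60, with a weaker echo at lag 12 (0.35); the remaining lags stay at or below 0.18.
The dominant spike at lag 6 indicates a seasonal period of 6.

6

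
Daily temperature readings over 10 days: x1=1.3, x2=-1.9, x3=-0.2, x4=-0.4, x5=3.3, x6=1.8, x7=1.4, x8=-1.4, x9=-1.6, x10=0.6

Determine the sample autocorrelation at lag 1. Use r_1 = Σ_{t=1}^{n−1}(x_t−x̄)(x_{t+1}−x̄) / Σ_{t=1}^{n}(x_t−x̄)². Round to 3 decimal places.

0.159

Mean x̄ = (1.3 − 1.9 − 0.2 − 0.4 + 3.3 + 1.8 + 1.4 − 1.4 − 1.6 + 0.6)/10 = 0.2900
Numerator Σ_{t=1}^{9}(x_t−x̄)(x_{t+1}−x̄) = 4.0759
Denominator Σ(x_t−x̄)² = 25.6290
r_1 = 4.0759 / 25.6290 = 0.159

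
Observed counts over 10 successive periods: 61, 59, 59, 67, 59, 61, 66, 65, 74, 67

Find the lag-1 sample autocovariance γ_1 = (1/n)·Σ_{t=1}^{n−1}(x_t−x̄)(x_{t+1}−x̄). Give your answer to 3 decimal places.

6.056

Mean x̄ = (61 + 59 + 59 + 67 + 59 + 61 + 66 + 65 + 74 + 67)/10 = 63.8000
Σ_{t=1}^{9}(x_t−x̄)(x_{t+1}−x̄) = 60.5600
γ_1 = 60.5600 / 10 = 6.056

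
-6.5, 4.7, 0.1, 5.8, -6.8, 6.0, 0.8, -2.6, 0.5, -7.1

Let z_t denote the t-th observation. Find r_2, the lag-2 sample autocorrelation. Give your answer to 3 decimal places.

Mean z̄ = (-6.5 + 4.7 + 0.1 + 5.8 − 6.8 + 6.0 + 0.8 − 2.6 + 0.5 − 7.1)/10 = -0.5100
Numerator Σ_{t=1}^{8}(z_t−z̄)(z_{t+2}−z̄) = 59.7128
Denominator Σ(z_t−z̄)² = 235.6890
r_2 = 59.7128 / 235.6890 = 0.253

0.253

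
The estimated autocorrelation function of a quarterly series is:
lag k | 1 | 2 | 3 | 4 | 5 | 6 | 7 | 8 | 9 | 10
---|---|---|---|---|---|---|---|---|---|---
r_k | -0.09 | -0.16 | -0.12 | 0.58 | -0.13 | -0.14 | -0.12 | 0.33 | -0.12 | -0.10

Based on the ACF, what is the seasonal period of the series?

The largest autocorrelation is r_4 = 0.58, with a weaker echo at lag 8 (0.33); the remaining lags stay at or below -0.09.
The dominant spike at lag 4 indicates a seasonal period of 4.

4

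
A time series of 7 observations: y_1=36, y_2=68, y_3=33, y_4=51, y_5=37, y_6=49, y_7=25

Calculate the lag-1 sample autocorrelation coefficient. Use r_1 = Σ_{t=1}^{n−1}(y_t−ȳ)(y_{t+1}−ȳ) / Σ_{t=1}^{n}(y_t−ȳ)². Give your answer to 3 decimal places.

-0.560

Mean ȳ = (36 + 68 + 33 + 51 + 37 + 49 + 25)/7 = 42.7143
Deviations from mean: -6.7143, 25.2857, -9.7143, 8.2857, -5.7143, 6.2857, -17.7143
Σ(y_t−ȳ)(y_{t+1}−ȳ) = (-169.7755) + (-245.6327) + (-80.4898) + (-47.3469) + (-35.9184) + (-111.3469) = -690.5102
Denominator Σ(y_t−ȳ)² = 1233.4286
r_1 = -690.5102 / 1233.4286 = -0.560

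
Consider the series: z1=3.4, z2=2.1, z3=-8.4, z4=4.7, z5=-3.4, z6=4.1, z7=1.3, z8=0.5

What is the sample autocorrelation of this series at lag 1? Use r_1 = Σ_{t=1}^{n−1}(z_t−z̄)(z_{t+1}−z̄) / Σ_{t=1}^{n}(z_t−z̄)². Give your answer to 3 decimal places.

-0.545

Mean z̄ = (3.4 + 2.1 − 8.4 + 4.7 − 3.4 + 4.1 + 1.3 + 0.5)/8 = 0.5375
Numerator Σ_{t=1}^{7}(z_t−z̄)(z_{t+1}−z̄) = -74.4239
Denominator Σ(z_t−z̄)² = 136.6188
r_1 = -74.4239 / 136.6188 = -0.545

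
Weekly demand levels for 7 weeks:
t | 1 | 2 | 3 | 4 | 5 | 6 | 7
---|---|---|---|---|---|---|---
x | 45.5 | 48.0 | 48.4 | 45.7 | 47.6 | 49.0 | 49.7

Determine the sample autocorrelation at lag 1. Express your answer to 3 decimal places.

0.054

Mean x̄ = (45.5 + 48.0 + 48.4 + 45.7 + 47.6 + 49.0 + 49.7)/7 = 47.7000
Deviations from mean: -2.2000, 0.3000, 0.7000, -2.0000, -0.1000, 1.3000, 2.0000
Σ(x_t−x̄)(x_{t+1}−x̄) = (-0.6600) + (0.2100) + (-1.4000) + (0.2000) + (-0.1300) + (2.6000) = 0.8200
Denominator Σ(x_t−x̄)² = 15.1200
r_1 = 0.8200 / 15.1200 = 0.054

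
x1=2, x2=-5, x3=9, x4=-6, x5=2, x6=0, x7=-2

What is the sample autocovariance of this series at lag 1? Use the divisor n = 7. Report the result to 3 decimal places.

Mean x̄ = (2 − 5 + 9 − 6 + 2 + 0 − 2)/7 = 0.0000
Deviations: 2.0000, -5.0000, 9.0000, -6.0000, 2.0000, 0.0000, -2.0000
Σ_{t=1}^{6}(x_t−x̄)(x_{t+1}−x̄) = -121.0000
γ_1 = -121.0000 / 7 = -17.286

-17.286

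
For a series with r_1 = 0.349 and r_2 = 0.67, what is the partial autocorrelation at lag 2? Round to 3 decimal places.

φ_{22} = (r_2 − r_1²) / (1 − r_1²)
r_1² = (0.349)² = 0.121801
Numerator = 0.67 − 0.1218 = 0.5482; denominator = 1 − 0.1218 = 0.8782
φ_{22} = 0.5482 / 0.8782 = 0.624

0.624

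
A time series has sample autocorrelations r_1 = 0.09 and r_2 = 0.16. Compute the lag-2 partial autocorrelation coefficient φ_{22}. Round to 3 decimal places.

φ_{22} = (r_2 − r_1²) / (1 − r_1²)
r_1² = (0.09)² = 0.0081
Numerator = 0.16 − 0.0081 = 0.1519; denominator = 1 − 0.0081 = 0.9919
φ_{22} = 0.1519 / 0.9919 = 0.153

0.153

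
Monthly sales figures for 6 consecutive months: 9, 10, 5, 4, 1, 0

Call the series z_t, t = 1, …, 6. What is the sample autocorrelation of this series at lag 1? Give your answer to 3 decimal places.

Mean z̄ = (9 + 10 + 5 + 4 + 1 + 0)/6 = 4.8333
Deviations from mean: 4.1667, 5.1667, 0.1667, -0.8333, -3.8333, -4.8333
Numerator Σ_{t=1}^{5}(z_t−z̄)(z_{t+1}−z̄) = 43.9722
Denominator Σ(z_t−z̄)² = 82.8333
r_1 = 43.9722 / 82.8333 = 0.531

0.531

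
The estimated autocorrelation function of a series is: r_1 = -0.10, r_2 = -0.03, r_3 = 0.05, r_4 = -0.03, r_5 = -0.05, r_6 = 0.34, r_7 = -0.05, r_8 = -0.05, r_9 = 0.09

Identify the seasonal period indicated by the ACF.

The largest autocorrelation is r_6 = 0.34; the remaining lags stay at or below 0.09.
The dominant spike at lag 6 indicates a seasonal period of 6.

6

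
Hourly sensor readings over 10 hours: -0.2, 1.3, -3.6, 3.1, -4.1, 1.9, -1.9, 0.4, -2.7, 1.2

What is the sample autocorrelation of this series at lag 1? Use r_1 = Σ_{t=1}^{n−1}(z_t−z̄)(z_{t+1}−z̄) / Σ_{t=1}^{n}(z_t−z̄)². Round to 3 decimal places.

Mean z̄ = (-0.2 + 1.3 − 3.6 + 3.1 − 4.1 + 1.9 − 1.9 + 0.4 − 2.7 + 1.2)/10 = -0.4600
Numerator Σ_{t=1}^{9}(z_t−z̄)(z_{t+1}−z̄) = -48.0776
Denominator Σ(z_t−z̄)² = 55.1040
r_1 = -48.0776 / 55.1040 = -0.872

-0.872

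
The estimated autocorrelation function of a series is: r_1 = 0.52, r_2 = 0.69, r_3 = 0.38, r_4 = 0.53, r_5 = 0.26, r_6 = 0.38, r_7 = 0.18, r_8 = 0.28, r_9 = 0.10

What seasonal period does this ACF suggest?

The largest autocorrelation is r_2 = 0.69, with a weaker echo at lag 4 (0.53); the remaining lags stay at or below 0.52.
The dominant spike at lag 2 indicates a seasonal period of 2.

2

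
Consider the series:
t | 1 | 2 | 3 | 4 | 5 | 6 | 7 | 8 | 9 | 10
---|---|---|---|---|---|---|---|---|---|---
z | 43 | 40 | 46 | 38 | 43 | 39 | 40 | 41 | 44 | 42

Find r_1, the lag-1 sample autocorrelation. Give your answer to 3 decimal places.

Mean z̄ = (43 + 40 + 46 + 38 + 43 + 39 + 40 + 41 + 44 + 42)/10 = 41.6000
Numerator Σ_{t=1}^{9}(z_t−z̄)(z_{t+1}−z̄) = -29.1600
Denominator Σ(z_t−z̄)² = 54.4000
r_1 = -29.1600 / 54.4000 = -0.536

-0.536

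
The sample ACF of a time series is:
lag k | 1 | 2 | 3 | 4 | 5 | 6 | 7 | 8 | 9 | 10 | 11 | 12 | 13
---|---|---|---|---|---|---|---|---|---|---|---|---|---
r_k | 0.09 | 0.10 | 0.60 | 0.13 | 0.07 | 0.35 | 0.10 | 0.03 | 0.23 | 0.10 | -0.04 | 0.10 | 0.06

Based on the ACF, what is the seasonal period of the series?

The largest autocorrelation is r_3 = 0.60, with weaker echoes at lags 6 (0.35) and 9 (0.23); the remaining lags stay at or below 0.13.
The dominant spike at lag 3 indicates a seasonal period of 3.

3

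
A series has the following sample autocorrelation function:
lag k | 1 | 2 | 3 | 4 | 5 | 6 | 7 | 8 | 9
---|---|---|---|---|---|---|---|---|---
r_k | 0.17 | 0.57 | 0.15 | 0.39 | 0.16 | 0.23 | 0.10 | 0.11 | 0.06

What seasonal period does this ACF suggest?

2

The largest autocorrelation is r_2 = 0.57, with weaker echoes at lags 4 (0.39) and 6 (0.23); the remaining lags stay at or below 0.17.
The dominant spike at lag 2 indicates a seasonal period of 2.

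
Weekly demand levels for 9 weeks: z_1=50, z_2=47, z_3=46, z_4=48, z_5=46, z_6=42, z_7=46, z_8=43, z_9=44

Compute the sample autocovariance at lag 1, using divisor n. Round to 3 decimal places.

1.007

Mean z̄ = (50 + 47 + 46 + 48 + 46 + 42 + 46 + 43 + 44)/9 = 45.7778
Σ_{t=1}^{8}(z_t−z̄)(z_{t+1}−z̄) = 9.0617
γ_1 = 9.0617 / 9 = 1.007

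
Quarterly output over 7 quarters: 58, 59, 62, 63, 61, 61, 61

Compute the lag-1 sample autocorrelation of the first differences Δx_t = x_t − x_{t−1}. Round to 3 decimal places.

First differences Δx: 1, 3, 1, -2, 0, 0
Mean of differences = 0.5000
Numerator Σ(Δx_t−Δx̄)(Δx_{t+1}−Δx̄) = 2.7500
Denominator Σ(Δx_t−Δx̄)² = 13.5000
r_1(Δx) = 2.7500 / 13.5000 = 0.204

0.204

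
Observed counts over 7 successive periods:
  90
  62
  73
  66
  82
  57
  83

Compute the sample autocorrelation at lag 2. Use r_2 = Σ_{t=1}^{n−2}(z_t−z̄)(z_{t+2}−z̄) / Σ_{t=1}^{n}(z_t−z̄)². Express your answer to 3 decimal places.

0.311

Mean z̄ = (90 + 62 + 73 + 66 + 82 + 57 + 83)/7 = 73.2857
Σ(z_t−z̄)(z_{t+2}−z̄) = (-4.7755) + (82.2245) + (-2.4898) + (118.6531) + (84.6531) = 278.2653
Denominator Σ(z_t−z̄)² = 895.4286
r_2 = 278.2653 / 895.4286 = 0.311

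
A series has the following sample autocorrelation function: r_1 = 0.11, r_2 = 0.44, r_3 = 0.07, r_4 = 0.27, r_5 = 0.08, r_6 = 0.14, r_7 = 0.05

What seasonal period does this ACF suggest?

The largest autocorrelation is r_2 = 0.44, with a weaker echo at lag 4 (0.27); the remaining lags stay at or below 0.14.
The dominant spike at lag 2 indicates a seasonal period of 2.

2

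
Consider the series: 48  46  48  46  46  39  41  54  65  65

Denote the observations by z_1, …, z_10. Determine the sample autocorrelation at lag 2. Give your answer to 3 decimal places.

Mean z̄ = (48 + 46 + 48 + 46 + 46 + 39 + 41 + 54 + 65 + 65)/10 = 49.8000
Numerator Σ_{t=1}^{8}(z_t−z̄)(z_{t+2}−z̄) = -16.2800
Denominator Σ(z_t−z̄)² = 723.6000
r_2 = -16.2800 / 723.6000 = -0.022

-0.022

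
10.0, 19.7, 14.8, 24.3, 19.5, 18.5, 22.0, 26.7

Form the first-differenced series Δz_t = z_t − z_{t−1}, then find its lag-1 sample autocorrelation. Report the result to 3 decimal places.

First differences Δz: 9.7, -4.9, 9.5, -4.8, -1.0, 3.5, 4.7
Mean of differences = 2.3857
Numerator Σ(Δz_t−Δz̄)(Δz_{t+1}−Δz̄) = -133.1088
Denominator Σ(Δz_t−Δz̄)² = 226.8886
r_1(Δz) = -133.1088 / 226.8886 = -0.587

-0.587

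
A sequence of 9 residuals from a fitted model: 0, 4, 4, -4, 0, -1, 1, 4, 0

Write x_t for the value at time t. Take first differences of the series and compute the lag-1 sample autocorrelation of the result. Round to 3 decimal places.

-0.349

First differences Δx: 4, 0, -8, 4, -1, 2, 3, -4
Mean of differences = 0.0000
Numerator Σ(Δx_t−Δx̄)(Δx_{t+1}−Δx̄) = -44.0000
Denominator Σ(Δx_t−Δx̄)² = 126.0000
r_1(Δx) = -44.0000 / 126.0000 = -0.349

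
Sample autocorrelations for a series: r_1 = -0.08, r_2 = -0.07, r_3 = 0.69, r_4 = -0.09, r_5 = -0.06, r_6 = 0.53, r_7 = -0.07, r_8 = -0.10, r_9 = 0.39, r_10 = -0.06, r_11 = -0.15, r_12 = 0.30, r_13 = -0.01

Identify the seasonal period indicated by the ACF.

3

The largest autocorrelation is r_3 = 0.69, with weaker echoes at lags 6 (0.53), 9 (0.39) and 12 (0.30); the remaining lags stay at or below -0.01.
The dominant spike at lag 3 indicates a seasonal period of 3.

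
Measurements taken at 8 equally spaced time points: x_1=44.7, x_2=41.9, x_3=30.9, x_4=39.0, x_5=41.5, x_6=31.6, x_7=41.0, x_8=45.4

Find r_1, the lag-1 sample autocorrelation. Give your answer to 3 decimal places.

-0.112

Mean x̄ = (44.7 + 41.9 + 30.9 + 39.0 + 41.5 + 31.6 + 41.0 + 45.4)/8 = 39.5000
Deviations from mean: 5.2000, 2.4000, -8.6000, -0.5000, 2.0000, -7.9000, 1.5000, 5.9000
Σ(x_t−x̄)(x_{t+1}−x̄) = (12.4800) + (-20.6400) + (4.3000) + (-1.0000) + (-15.8000) + (-11.8500) + (8.8500) = -23.6600
Denominator Σ(x_t−x̄)² = 210.4800
r_1 = -23.6600 / 210.4800 = -0.112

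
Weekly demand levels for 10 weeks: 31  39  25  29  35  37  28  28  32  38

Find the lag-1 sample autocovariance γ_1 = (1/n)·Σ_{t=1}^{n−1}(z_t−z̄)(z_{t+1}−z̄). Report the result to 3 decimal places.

Mean z̄ = (31 + 39 + 25 + 29 + 35 + 37 + 28 + 28 + 32 + 38)/10 = 32.2000
Σ_{t=1}^{9}(z_t−z̄)(z_{t+1}−z̄) = -32.4400
γ_1 = -32.4400 / 10 = -3.244

-3.244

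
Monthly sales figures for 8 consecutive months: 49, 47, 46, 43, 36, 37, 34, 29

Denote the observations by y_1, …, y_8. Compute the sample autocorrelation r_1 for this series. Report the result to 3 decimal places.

0.579

Mean ȳ = (49 + 47 + 46 + 43 + 36 + 37 + 34 + 29)/8 = 40.1250
Numerator Σ_{t=1}^{7}(y_t−ȳ)(y_{t+1}−ȳ) = 206.6094
Denominator Σ(y_t−ȳ)² = 356.8750
r_1 = 206.6094 / 356.8750 = 0.579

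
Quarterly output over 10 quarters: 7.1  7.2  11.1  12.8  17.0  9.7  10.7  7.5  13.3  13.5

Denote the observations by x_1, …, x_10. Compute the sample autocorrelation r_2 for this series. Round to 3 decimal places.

Mean x̄ = (7.1 + 7.2 + 11.1 + 12.8 + 17.0 + 9.7 + 10.7 + 7.5 + 13.3 + 13.5)/10 = 10.9900
Numerator Σ_{t=1}^{8}(x_t−x̄)(x_{t+2}−x̄) = -15.6322
Denominator Σ(x_t−x̄)² = 94.4690
r_2 = -15.6322 / 94.4690 = -0.165

-0.165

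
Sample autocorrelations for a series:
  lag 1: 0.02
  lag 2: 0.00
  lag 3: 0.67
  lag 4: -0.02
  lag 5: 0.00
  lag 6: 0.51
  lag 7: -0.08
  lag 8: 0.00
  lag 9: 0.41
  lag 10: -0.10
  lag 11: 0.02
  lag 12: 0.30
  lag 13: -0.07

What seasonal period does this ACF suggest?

The largest autocorrelation is r_3 = 0.67, with weaker echoes at lags 6 (0.51), 9 (0.41) and 12 (0.30); the remaining lags stay at or below 0.02.
The dominant spike at lag 3 indicates a seasonal period of 3.

3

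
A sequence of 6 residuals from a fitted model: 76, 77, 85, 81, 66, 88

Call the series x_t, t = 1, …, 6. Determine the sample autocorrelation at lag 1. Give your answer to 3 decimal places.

-0.456

Mean x̄ = (76 + 77 + 85 + 81 + 66 + 88)/6 = 78.8333
Deviations from mean: -2.8333, -1.8333, 6.1667, 2.1667, -12.8333, 9.1667
Σ(x_t−x̄)(x_{t+1}−x̄) = (5.1944) + (-11.3056) + (13.3611) + (-27.8056) + (-117.6389) = -138.1944
Denominator Σ(x_t−x̄)² = 302.8333
r_1 = -138.1944 / 302.8333 = -0.456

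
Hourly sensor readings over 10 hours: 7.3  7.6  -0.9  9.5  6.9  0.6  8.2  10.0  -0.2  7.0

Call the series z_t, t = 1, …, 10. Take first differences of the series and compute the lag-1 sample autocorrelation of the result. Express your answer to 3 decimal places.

First differences Δz: 0.3, -8.5, 10.4, -2.6, -6.3, 7.6, 1.8, -10.2, 7.2
Mean of differences = -0.0333
Numerator Σ(Δz_t−Δz̄)(Δz_{t+1}−Δz̄) = -227.8711
Denominator Σ(Δz_t−Δz̄)² = 443.8200
r_1(Δz) = -227.8711 / 443.8200 = -0.513

-0.513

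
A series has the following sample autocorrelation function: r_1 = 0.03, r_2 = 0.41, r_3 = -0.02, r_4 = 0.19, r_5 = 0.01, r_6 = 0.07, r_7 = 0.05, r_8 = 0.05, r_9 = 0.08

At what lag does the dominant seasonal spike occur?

2

The largest autocorrelation is r_2 = 0.41, with a weaker echo at lag 4 (0.19); the remaining lags stay at or below 0.08.
The dominant spike at lag 2 indicates a seasonal period of 2.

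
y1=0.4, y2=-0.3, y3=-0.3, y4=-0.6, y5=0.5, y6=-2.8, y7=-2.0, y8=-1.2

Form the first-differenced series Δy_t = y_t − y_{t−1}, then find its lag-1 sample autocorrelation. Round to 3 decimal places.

First differences Δy: -0.7, 0.0, -0.3, 1.1, -3.3, 0.8, 0.8
Mean of differences = -0.2286
Numerator Σ(Δy_t−Δȳ)(Δy_{t+1}−Δȳ) = -6.4008
Denominator Σ(Δy_t−Δȳ)² = 13.5943
r_1(Δy) = -6.4008 / 13.5943 = -0.471

-0.471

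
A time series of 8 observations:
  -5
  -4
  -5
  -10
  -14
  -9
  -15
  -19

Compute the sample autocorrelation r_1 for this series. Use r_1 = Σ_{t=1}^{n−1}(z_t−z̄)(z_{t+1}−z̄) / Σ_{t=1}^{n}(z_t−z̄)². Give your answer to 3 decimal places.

0.461

Mean z̄ = (-5 − 4 − 5 − 10 − 14 − 9 − 15 − 19)/8 = -10.1250
Deviations from mean: 5.1250, 6.1250, 5.1250, 0.1250, -3.8750, 1.1250, -4.8750, -8.8750
Numerator Σ_{t=1}^{7}(z_t−z̄)(z_{t+1}−z̄) = 96.3594
Denominator Σ(z_t−z̄)² = 208.8750
r_1 = 96.3594 / 208.8750 = 0.461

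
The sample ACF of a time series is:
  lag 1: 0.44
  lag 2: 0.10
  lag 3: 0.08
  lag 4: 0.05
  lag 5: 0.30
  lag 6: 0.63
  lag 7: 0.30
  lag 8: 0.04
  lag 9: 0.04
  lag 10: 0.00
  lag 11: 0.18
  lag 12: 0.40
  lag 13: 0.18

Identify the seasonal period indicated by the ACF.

The largest autocorrelation is r_6 = 0.63; the remaining lags stay at or below 0.44. The elevated value at lag 1 (0.44), dropping to 0.10 at lag 2, reflects decaying short-term dependence rather than seasonality.
The dominant spike at lag 6 indicates a seasonal period of 6.

6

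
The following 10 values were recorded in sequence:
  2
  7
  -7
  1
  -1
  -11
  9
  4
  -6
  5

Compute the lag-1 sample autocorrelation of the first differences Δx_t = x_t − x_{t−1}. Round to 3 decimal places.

First differences Δx: 5, -14, 8, -2, -10, 20, -5, -10, 11
Mean of differences = 0.3333
Numerator Σ(Δx_t−Δx̄)(Δx_{t+1}−Δx̄) = -533.7778
Denominator Σ(Δx_t−Δx̄)² = 1034.0000
r_1(Δx) = -533.7778 / 1034.0000 = -0.516

-0.516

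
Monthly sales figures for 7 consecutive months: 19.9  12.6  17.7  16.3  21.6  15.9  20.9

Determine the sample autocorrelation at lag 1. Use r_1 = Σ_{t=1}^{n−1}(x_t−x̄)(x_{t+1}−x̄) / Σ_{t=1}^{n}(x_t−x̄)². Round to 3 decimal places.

Mean x̄ = (19.9 + 12.6 + 17.7 + 16.3 + 21.6 + 15.9 + 20.9)/7 = 17.8429
Deviations from mean: 2.0571, -5.2429, -0.1429, -1.5429, 3.7571, -1.9429, 3.0571
Σ(x_t−x̄)(x_{t+1}−x̄) = (-10.7853) + (0.7490) + (0.2204) + (-5.7967) + (-7.2996) + (-5.9396) = -28.8518
Denominator Σ(x_t−x̄)² = 61.3571
r_1 = -28.8518 / 61.3571 = -0.470

-0.470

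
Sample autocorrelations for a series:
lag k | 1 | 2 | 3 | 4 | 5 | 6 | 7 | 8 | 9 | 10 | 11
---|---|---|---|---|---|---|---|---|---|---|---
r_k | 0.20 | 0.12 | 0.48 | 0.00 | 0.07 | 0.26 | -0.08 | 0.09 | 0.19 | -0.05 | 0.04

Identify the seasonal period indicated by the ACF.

The largest autocorrelation is r_3 = 0.48, with a weaker echo at lag 6 (0.26); the remaining lags stay at or below 0.20. The elevated value at lag 1 (0.20), dropping to 0.12 at lag 2, reflects decaying short-term dependence rather than seasonality.
The dominant spike at lag 3 indicates a seasonal period of 3.

3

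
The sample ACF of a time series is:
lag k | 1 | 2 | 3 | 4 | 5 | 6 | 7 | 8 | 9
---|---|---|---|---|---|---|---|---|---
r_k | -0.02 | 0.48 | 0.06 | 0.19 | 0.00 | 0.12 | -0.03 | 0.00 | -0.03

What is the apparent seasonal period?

2

The largest autocorrelation is r_2 = 0.48, with a weaker echo at lag 4 (0.19); the remaining lags stay at or below 0.12.
The dominant spike at lag 2 indicates a seasonal period of 2.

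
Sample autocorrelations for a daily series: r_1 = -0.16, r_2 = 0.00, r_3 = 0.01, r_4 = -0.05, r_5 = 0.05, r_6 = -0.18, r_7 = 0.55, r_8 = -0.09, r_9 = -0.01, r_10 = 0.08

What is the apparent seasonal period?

The largest autocorrelation is r_7 = 0.55; the remaining lags stay at or below 0.08.
The dominant spike at lag 7 indicates a seasonal period of 7.

7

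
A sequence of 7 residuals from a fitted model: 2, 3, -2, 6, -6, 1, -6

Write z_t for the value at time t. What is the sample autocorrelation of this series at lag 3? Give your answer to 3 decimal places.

Mean z̄ = (2 + 3 − 2 + 6 − 6 + 1 − 6)/7 = -0.2857
Σ(z_t−z̄)(z_{t+3}−z̄) = (14.3673) + (-18.7755) + (-2.2041) + (-35.9184) = -42.5306
Denominator Σ(z_t−z̄)² = 125.4286
r_3 = -42.5306 / 125.4286 = -0.339

-0.339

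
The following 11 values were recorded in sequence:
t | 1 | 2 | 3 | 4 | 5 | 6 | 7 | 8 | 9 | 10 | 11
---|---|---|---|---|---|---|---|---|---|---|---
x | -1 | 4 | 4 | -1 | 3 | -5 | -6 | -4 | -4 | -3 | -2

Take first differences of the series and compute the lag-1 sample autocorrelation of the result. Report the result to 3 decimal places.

-0.334

First differences Δx: 5, 0, -5, 4, -8, -1, 2, 0, 1, 1
Mean of differences = -0.1000
Numerator Σ(Δx_t−Δx̄)(Δx_{t+1}−Δx̄) = -45.7100
Denominator Σ(Δx_t−Δx̄)² = 136.9000
r_1(Δx) = -45.7100 / 136.9000 = -0.334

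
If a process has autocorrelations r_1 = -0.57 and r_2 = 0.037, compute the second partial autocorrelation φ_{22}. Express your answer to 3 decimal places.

φ_{22} = (r_2 − r_1²) / (1 − r_1²)
r_1² = (-0.57)² = 0.3249
Numerator = 0.037 − 0.3249 = -0.2879; denominator = 1 − 0.3249 = 0.6751
φ_{22} = -0.2879 / 0.6751 = -0.426

-0.426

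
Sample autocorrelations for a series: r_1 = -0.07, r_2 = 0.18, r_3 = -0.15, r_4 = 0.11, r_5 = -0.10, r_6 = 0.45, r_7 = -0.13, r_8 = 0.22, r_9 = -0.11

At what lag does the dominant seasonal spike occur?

The largest autocorrelation is r_6 = 0.45; the remaining lags stay at or below 0.22.
The dominant spike at lag 6 indicates a seasonal period of 6.

6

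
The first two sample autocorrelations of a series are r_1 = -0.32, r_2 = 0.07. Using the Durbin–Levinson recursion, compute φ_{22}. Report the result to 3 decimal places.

-0.036

φ_{22} = (r_2 − r_1²) / (1 − r_1²)
r_1² = (-0.32)² = 0.1024
Numerator = 0.07 − 0.1024 = -0.0324; denominator = 1 − 0.1024 = 0.8976
φ_{22} = -0.0324 / 0.8976 = -0.036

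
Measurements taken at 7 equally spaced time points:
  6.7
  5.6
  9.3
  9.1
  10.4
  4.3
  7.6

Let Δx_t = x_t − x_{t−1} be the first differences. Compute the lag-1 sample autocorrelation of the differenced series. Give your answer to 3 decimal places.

-0.510

First differences Δx: -1.1, 3.7, -0.2, 1.3, -6.1, 3.3
Mean of differences = 0.1500
Numerator Σ(Δx_t−Δx̄)(Δx_{t+1}−Δx̄) = -32.9575
Denominator Σ(Δx_t−Δx̄)² = 64.5950
r_1(Δx) = -32.9575 / 64.5950 = -0.510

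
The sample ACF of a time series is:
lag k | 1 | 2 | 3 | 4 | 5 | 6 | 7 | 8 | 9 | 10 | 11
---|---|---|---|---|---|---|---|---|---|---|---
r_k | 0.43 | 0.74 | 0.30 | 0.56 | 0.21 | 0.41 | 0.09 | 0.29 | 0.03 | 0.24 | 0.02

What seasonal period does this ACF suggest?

The largest autocorrelation is r_2 = 0.74, with a weaker echo at lag 4 (0.56); the remaining lags stay at or below 0.43.
The dominant spike at lag 2 indicates a seasonal period of 2.

2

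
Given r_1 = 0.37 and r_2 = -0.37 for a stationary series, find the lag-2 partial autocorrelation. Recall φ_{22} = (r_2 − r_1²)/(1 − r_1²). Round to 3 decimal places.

-0.587

φ_{22} = (r_2 − r_1²) / (1 − r_1²)
r_1² = (0.37)² = 0.1369
Numerator = -0.37 − 0.1369 = -0.5069; denominator = 1 − 0.1369 = 0.8631
φ_{22} = -0.5069 / 0.8631 = -0.587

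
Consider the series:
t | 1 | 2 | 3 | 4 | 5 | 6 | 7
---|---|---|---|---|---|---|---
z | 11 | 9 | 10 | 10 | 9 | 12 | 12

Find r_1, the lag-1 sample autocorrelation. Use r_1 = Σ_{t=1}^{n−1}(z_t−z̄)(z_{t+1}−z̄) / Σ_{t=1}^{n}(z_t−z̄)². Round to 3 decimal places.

0.084

Mean z̄ = (11 + 9 + 10 + 10 + 9 + 12 + 12)/7 = 10.4286
Deviations from mean: 0.5714, -1.4286, -0.4286, -0.4286, -1.4286, 1.5714, 1.5714
Numerator Σ_{t=1}^{6}(z_t−z̄)(z_{t+1}−z̄) = 0.8163
Denominator Σ(z_t−z̄)² = 9.7143
r_1 = 0.8163 / 9.7143 = 0.084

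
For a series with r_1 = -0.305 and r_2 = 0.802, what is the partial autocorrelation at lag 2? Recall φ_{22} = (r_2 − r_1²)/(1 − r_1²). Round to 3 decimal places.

0.782

φ_{22} = (r_2 − r_1²) / (1 − r_1²)
r_1² = (-0.305)² = 0.093025
Numerator = 0.802 − 0.0930 = 0.7090; denominator = 1 − 0.0930 = 0.9070
φ_{22} = 0.7090 / 0.9070 = 0.782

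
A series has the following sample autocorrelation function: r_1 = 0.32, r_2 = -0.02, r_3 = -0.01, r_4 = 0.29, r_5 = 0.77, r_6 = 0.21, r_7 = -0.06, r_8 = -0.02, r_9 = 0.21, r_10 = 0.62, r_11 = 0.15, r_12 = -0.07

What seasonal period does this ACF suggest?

5

The largest autocorrelation is r_5 = 0.77, with a weaker echo at lag 10 (0.62); the remaining lags stay at or below 0.32.
The dominant spike at lag 5 indicates a seasonal period of 5.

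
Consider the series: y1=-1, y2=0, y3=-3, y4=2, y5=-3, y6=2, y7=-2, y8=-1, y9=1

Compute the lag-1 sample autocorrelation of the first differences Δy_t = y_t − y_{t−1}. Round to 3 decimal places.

-0.851

First differences Δy: 1, -3, 5, -5, 5, -4, 1, 2
Mean of differences = 0.2500
Numerator Σ(Δy_t−Δȳ)(Δy_{t+1}−Δȳ) = -89.8125
Denominator Σ(Δy_t−Δȳ)² = 105.5000
r_1(Δy) = -89.8125 / 105.5000 = -0.851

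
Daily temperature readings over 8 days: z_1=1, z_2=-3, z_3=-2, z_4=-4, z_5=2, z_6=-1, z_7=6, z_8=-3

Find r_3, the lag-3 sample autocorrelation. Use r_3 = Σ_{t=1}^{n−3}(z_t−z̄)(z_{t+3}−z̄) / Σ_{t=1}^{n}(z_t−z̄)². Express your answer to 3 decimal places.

-0.510

Mean z̄ = (1 − 3 − 2 − 4 + 2 − 1 + 6 − 3)/8 = -0.5000
Deviations from mean: 1.5000, -2.5000, -1.5000, -3.5000, 2.5000, -0.5000, 6.5000, -2.5000
Numerator Σ_{t=1}^{5}(z_t−z̄)(z_{t+3}−z̄) = -39.7500
Denominator Σ(z_t−z̄)² = 78.0000
r_3 = -39.7500 / 78.0000 = -0.510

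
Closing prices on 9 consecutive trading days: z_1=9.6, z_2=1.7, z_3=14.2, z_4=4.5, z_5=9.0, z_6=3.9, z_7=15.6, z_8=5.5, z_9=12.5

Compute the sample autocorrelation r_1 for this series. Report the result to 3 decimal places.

Mean z̄ = (9.6 + 1.7 + 14.2 + 4.5 + 9.0 + 3.9 + 15.6 + 5.5 + 12.5)/9 = 8.5000
Numerator Σ_{t=1}^{8}(z_t−z̄)(z_{t+1}−z̄) = -139.3000
Denominator Σ(z_t−z̄)² = 192.7600
r_1 = -139.3000 / 192.7600 = -0.723

-0.723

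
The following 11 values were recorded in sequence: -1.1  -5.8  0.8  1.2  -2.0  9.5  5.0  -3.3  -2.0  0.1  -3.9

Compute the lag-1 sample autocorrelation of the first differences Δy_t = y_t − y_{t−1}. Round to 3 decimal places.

First differences Δy: -4.7, 6.6, 0.4, -3.2, 11.5, -4.5, -8.3, 1.3, 2.1, -4.0
Mean of differences = -0.2800
Numerator Σ(Δy_t−Δȳ)(Δy_{t+1}−Δȳ) = -95.7464
Denominator Σ(Δy_t−Δȳ)² = 318.7560
r_1(Δy) = -95.7464 / 318.7560 = -0.300

-0.300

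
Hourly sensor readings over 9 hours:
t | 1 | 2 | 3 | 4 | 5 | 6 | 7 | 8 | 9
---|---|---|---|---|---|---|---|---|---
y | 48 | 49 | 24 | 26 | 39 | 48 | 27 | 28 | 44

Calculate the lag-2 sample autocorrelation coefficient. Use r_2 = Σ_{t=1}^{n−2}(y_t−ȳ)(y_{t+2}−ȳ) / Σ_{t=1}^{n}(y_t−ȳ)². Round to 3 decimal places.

-0.671

Mean ȳ = (48 + 49 + 24 + 26 + 39 + 48 + 27 + 28 + 44)/9 = 37.0000
Σ(y_t−ȳ)(y_{t+2}−ȳ) = (-143.0000) + (-132.0000) + (-26.0000) + (-121.0000) + (-20.0000) + (-99.0000) + (-70.0000) = -611.0000
Denominator Σ(y_t−ȳ)² = 910.0000
r_2 = -611.0000 / 910.0000 = -0.671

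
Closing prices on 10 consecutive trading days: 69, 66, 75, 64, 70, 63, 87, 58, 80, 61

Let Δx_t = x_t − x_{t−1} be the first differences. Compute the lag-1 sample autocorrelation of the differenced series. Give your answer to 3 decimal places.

-0.840

First differences Δx: -3, 9, -11, 6, -7, 24, -29, 22, -19
Mean of differences = -0.8889
Numerator Σ(Δx_t−Δx̄)(Δx_{t+1}−Δx̄) = -2142.3457
Denominator Σ(Δx_t−Δx̄)² = 2550.8889
r_1(Δx) = -2142.3457 / 2550.8889 = -0.840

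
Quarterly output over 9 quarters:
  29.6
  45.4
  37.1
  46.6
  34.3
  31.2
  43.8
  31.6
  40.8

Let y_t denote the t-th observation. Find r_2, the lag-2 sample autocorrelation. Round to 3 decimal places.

Mean ȳ = (29.6 + 45.4 + 37.1 + 46.6 + 34.3 + 31.2 + 43.8 + 31.6 + 40.8)/9 = 37.8222
Σ(y_t−ȳ)(y_{t+2}−ȳ) = (5.9383) + (66.5160) + (2.5438) + (-58.1284) + (-21.0551) + (41.2049) + (17.8005) = 54.8201
Denominator Σ(y_t−ȳ)² = 342.1756
r_2 = 54.8201 / 342.1756 = 0.160

0.160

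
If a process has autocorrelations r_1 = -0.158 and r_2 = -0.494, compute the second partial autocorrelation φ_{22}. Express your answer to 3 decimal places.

-0.532

φ_{22} = (r_2 − r_1²) / (1 − r_1²)
r_1² = (-0.158)² = 0.024964
Numerator = -0.494 − 0.0250 = -0.5190; denominator = 1 − 0.0250 = 0.9750
φ_{22} = -0.5190 / 0.9750 = -0.532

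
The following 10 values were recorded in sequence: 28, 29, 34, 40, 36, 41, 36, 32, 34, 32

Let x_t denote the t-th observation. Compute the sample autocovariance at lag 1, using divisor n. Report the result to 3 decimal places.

6.396

Mean x̄ = (28 + 29 + 34 + 40 + 36 + 41 + 36 + 32 + 34 + 32)/10 = 34.2000
Σ_{t=1}^{9}(x_t−x̄)(x_{t+1}−x̄) = 63.9600
γ_1 = 63.9600 / 10 = 6.396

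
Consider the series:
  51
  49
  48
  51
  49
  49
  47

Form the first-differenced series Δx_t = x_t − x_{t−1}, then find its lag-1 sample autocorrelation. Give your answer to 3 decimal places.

-0.385

First differences Δx: -2, -1, 3, -2, 0, -2
Mean of differences = -0.6667
Numerator Σ(Δx_t−Δx̄)(Δx_{t+1}−Δx̄) = -7.4444
Denominator Σ(Δx_t−Δx̄)² = 19.3333
r_1(Δx) = -7.4444 / 19.3333 = -0.385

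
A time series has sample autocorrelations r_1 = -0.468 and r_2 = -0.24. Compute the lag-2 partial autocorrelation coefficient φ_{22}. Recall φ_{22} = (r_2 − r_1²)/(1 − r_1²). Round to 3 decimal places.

φ_{22} = (r_2 − r_1²) / (1 − r_1²)
r_1² = (-0.468)² = 0.219024
Numerator = -0.24 − 0.2190 = -0.4590; denominator = 1 − 0.2190 = 0.7810
φ_{22} = -0.4590 / 0.7810 = -0.588

-0.588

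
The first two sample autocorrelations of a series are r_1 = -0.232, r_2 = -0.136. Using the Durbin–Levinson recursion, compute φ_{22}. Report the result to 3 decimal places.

-0.201

φ_{22} = (r_2 − r_1²) / (1 − r_1²)
r_1² = (-0.232)² = 0.053824
Numerator = -0.136 − 0.0538 = -0.1898; denominator = 1 − 0.0538 = 0.9462
φ_{22} = -0.1898 / 0.9462 = -0.201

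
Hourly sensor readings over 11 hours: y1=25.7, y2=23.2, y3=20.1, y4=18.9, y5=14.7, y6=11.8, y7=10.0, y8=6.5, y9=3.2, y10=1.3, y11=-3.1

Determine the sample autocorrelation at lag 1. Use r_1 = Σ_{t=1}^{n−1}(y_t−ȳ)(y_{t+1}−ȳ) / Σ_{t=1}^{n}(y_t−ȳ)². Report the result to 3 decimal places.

0.714

Mean ȳ = (25.7 + 23.2 + 20.1 + 18.9 + 14.7 + 11.8 + 10.0 + 6.5 + 3.2 + 1.3 − 3.1)/11 = 12.0273
Numerator Σ_{t=1}^{10}(y_t−ȳ)(y_{t+1}−ȳ) = 633.6229
Denominator Σ(y_t−ȳ)² = 887.8618
r_1 = 633.6229 / 887.8618 = 0.714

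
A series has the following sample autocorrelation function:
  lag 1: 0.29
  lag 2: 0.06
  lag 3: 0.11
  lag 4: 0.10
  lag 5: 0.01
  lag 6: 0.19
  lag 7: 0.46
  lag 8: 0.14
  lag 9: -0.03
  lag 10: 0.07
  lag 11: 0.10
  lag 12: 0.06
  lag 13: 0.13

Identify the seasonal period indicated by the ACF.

The largest autocorrelation is r_7 = 0.46; the remaining lags stay at or below 0.29. The elevated value at lag 1 (0.29), dropping to 0.06 at lag 2, reflects decaying short-term dependence rather than seasonality.
The dominant spike at lag 7 indicates a seasonal period of 7.

7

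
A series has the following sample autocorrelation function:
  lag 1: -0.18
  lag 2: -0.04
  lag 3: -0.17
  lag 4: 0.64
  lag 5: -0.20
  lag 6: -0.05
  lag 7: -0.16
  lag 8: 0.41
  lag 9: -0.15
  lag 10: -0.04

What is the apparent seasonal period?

4

The largest autocorrelation is r_4 = 0.64, with a weaker echo at lag 8 (0.41); the remaining lags stay at or below -0.04.
The dominant spike at lag 4 indicates a seasonal period of 4.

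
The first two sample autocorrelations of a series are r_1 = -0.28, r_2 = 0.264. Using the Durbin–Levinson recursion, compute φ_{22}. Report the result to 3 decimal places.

0.201

φ_{22} = (r_2 − r_1²) / (1 − r_1²)
r_1² = (-0.28)² = 0.0784
Numerator = 0.264 − 0.0784 = 0.1856; denominator = 1 − 0.0784 = 0.9216
φ_{22} = 0.1856 / 0.9216 = 0.201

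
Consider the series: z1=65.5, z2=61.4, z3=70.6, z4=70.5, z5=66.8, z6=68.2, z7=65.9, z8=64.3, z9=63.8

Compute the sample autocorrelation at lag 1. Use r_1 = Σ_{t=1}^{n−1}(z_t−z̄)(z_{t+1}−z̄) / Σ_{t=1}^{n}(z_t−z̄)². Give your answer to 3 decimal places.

0.118

Mean z̄ = (65.5 + 61.4 + 70.6 + 70.5 + 66.8 + 68.2 + 65.9 + 64.3 + 63.8)/9 = 66.3333
Numerator Σ_{t=1}^{8}(z_t−z̄)(z_{t+1}−z̄) = 8.8789
Denominator Σ(z_t−z̄)² = 75.0400
r_1 = 8.8789 / 75.0400 = 0.118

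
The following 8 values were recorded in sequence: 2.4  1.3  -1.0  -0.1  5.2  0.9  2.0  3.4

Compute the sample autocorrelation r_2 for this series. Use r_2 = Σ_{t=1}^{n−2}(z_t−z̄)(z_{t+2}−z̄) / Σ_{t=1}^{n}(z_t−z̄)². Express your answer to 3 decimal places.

-0.347

Mean z̄ = (2.4 + 1.3 − 1.0 − 0.1 + 5.2 + 0.9 + 2.0 + 3.4)/8 = 1.7625
Σ(z_t−z̄)(z_{t+2}−z̄) = (-1.7611) + (0.8614) + (-9.4961) + (1.6064) + (0.8164) + (-1.4123) = -9.3853
Denominator Σ(z_t−z̄)² = 27.0188
r_2 = -9.3853 / 27.0188 = -0.347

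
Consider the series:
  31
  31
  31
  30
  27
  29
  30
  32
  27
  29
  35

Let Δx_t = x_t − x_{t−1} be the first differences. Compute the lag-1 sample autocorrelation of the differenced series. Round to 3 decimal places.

First differences Δx: 0, 0, -1, -3, 2, 1, 2, -5, 2, 6
Mean of differences = 0.4000
Numerator Σ(Δx_t−Δx̄)(Δx_{t+1}−Δx̄) = -6.3600
Denominator Σ(Δx_t−Δx̄)² = 82.4000
r_1(Δx) = -6.3600 / 82.4000 = -0.077

-0.077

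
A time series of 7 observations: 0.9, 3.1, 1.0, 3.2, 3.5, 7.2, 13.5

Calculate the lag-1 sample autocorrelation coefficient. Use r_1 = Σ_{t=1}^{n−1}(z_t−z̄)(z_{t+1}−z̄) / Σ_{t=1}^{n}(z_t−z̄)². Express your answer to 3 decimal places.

Mean z̄ = (0.9 + 3.1 + 1.0 + 3.2 + 3.5 + 7.2 + 13.5)/7 = 4.6286
Σ(z_t−z̄)(z_{t+1}−z̄) = (5.6994) + (5.5465) + (5.1837) + (1.6122) + (-2.9020) + (22.8122) = 37.9520
Denominator Σ(z_t−z̄)² = 118.0343
r_1 = 37.9520 / 118.0343 = 0.322

0.322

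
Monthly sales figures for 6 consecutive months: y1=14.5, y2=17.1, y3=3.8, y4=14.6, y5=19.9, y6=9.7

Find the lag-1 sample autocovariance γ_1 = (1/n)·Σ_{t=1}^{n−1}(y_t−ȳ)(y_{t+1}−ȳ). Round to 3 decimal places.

Mean ȳ = (14.5 + 17.1 + 3.8 + 14.6 + 19.9 + 9.7)/6 = 13.2667
Deviations: 1.2333, 3.8333, -9.4667, 1.3333, 6.6333, -3.5667
Σ_{t=1}^{5}(y_t−ȳ)(y_{t+1}−ȳ) = -58.9978
γ_1 = -58.9978 / 6 = -9.833

-9.833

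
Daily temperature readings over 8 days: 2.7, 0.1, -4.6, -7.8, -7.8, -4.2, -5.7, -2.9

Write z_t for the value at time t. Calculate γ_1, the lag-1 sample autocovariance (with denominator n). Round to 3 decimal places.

Mean z̄ = (2.7 + 0.1 − 4.6 − 7.8 − 7.8 − 4.2 − 5.7 − 2.9)/8 = -3.7750
Deviations: 6.4750, 3.8750, -0.8250, -4.0250, -4.0250, -0.4250, -1.9250, 0.8750
Σ_{t=1}^{7}(z_t−z̄)(z_{t+1}−z̄) = 42.2594
γ_1 = 42.2594 / 8 = 5.282

5.282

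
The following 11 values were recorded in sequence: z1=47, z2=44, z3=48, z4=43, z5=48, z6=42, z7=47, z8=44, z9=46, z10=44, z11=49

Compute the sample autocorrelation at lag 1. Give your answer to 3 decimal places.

-0.752

Mean z̄ = (47 + 44 + 48 + 43 + 48 + 42 + 47 + 44 + 46 + 44 + 49)/11 = 45.6364
Numerator Σ_{t=1}^{10}(z_t−z̄)(z_{t+1}−z̄) = -41.0413
Denominator Σ(z_t−z̄)² = 54.5455
r_1 = -41.0413 / 54.5455 = -0.752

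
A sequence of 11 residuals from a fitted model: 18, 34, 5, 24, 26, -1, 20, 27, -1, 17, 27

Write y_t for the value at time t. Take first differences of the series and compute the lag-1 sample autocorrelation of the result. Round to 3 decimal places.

First differences Δy: 16, -29, 19, 2, -27, 21, 7, -28, 18, 10
Mean of differences = 0.9000
Numerator Σ(Δy_t−Δȳ)(Δy_{t+1}−Δȳ) = -1956.5100
Denominator Σ(Δy_t−Δȳ)² = 3880.9000
r_1(Δy) = -1956.5100 / 3880.9000 = -0.504

-0.504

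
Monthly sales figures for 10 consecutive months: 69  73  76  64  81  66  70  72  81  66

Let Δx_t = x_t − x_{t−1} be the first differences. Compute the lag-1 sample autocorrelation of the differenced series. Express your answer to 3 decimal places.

First differences Δx: 4, 3, -12, 17, -15, 4, 2, 9, -15
Mean of differences = -0.3333
Numerator Σ(Δx_t−Δx̄)(Δx_{t+1}−Δx̄) = -649.4444
Denominator Σ(Δx_t−Δx̄)² = 1008.0000
r_1(Δx) = -649.4444 / 1008.0000 = -0.644

-0.644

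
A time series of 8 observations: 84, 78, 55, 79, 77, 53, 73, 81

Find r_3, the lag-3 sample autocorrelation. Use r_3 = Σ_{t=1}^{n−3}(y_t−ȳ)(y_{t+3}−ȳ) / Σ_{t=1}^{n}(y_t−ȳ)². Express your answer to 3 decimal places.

0.490

Mean ȳ = (84 + 78 + 55 + 79 + 77 + 53 + 73 + 81)/8 = 72.5000
Deviations from mean: 11.5000, 5.5000, -17.5000, 6.5000, 4.5000, -19.5000, 0.5000, 8.5000
Numerator Σ_{t=1}^{5}(y_t−ȳ)(y_{t+3}−ȳ) = 482.2500
Denominator Σ(y_t−ȳ)² = 984.0000
r_3 = 482.2500 / 984.0000 = 0.490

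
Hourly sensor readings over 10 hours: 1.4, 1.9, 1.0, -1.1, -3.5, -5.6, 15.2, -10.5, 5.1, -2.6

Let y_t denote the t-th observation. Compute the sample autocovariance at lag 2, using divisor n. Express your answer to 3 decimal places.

Mean ȳ = (1.4 + 1.9 + 1.0 − 1.1 − 3.5 − 5.6 + 15.2 − 10.5 + 5.1 − 2.6)/10 = 0.1300
Σ_{t=1}^{8}(y_t−ȳ)(y_{t+2}−ȳ) = 112.9412
γ_2 = 112.9412 / 10 = 11.294

11.294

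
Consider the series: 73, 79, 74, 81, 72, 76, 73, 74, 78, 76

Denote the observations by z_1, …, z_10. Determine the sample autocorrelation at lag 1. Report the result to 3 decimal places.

Mean z̄ = (73 + 79 + 74 + 81 + 72 + 76 + 73 + 74 + 78 + 76)/10 = 75.6000
Numerator Σ_{t=1}^{9}(z_t−z̄)(z_{t+1}−z̄) = -43.5600
Denominator Σ(z_t−z̄)² = 78.4000
r_1 = -43.5600 / 78.4000 = -0.556

-0.556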